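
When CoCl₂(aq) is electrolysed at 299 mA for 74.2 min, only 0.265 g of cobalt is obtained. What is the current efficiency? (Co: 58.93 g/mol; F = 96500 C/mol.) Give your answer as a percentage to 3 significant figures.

Q = 0.299 × 4452 = 1331 C
n(e⁻) = 1331 / 96500 = 0.01379 mol
Co²⁺ + 2e⁻ → Co, so theoretical n(Co) = 0.006895 mol → 0.4063 g
Efficiency = 0.265 / 0.4063 = 0.6522 = 65.2%

65.2%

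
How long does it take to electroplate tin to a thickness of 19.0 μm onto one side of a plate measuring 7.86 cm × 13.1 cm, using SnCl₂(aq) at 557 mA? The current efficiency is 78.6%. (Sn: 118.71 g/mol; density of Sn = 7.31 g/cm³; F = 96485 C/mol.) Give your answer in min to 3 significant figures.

88.5 min

Plated area = 7.86 × 13.1 = 103.0 cm²
Volume = 103.0 × 19.0×10⁻⁴ cm = 0.1957 cm³
m(Sn) = 0.1957 × 7.31 = 1.431 g
n(Sn) = 1.431 / 118.71 = 0.01205 mol; n(e⁻) = 2 × 0.01205 = 0.02410 mol
Q = 0.02410 × 96485 / 0.786 = 2958 C
t = 2958 / 0.557 = 5311 s = 88.5 min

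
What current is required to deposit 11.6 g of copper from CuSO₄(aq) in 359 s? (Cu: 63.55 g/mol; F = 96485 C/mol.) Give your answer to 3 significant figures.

n(Cu) = 11.6 / 63.55 = 0.1825 mol
Cu²⁺ + 2e⁻ → Cu, so n(e⁻) = 2 × 0.1825 = 0.3650 mol
Q = 0.3650 × 96485 = 35220 C
I = Q / t = 35220 / 359 s = 98.1 A

98.1 A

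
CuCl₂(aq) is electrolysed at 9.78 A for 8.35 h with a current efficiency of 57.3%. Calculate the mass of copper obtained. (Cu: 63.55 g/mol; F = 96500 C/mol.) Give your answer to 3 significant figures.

55.5 g

Q = 9.78 × 30060 = 2.940×10^5 C
n(e⁻) = 2.940×10^5 / 96500 = 3.047 mol
Cu²⁺ + 2e⁻ → Cu, so theoretical m(Cu) = 1.524 × 63.55 = 96.85 g
Actual mass = 57.3% × 96.85 = 55.5 g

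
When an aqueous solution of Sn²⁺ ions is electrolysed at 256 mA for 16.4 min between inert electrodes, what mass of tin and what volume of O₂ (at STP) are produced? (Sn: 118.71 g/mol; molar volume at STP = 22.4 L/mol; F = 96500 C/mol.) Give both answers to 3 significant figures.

Q = 0.256 × 984 = 251.9 C; n(e⁻) = 251.9 / 96500 = 0.002610 mol
Cathode: Sn²⁺ + 2e⁻ → Sn → n(Sn) = 0.002610/2 = 0.001305 mol → 0.155 g
Anode: 2H₂O → O₂ + 4H⁺ + 4e⁻ → n(O₂) = 0.002610/4 = 6.525×10^-4 mol → 0.0146 L

0.155 g Sn; 0.0146 L O₂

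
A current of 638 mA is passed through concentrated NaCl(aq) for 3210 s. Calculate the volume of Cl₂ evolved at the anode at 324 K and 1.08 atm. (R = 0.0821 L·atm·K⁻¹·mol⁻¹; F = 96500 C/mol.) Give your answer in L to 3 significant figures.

0.261 L

Q = 0.638 A × 3210 s = 2048 C
n(e⁻) = Q/F = 2048/96500 = 0.02122 mol
2Cl⁻ → Cl₂ + 2e⁻, so n(Cl₂) = 0.02122 / 2 = 0.01061 mol
V = nRT/P = 0.01061 × 0.0821 × 324 / 1.08 = 0.2613 L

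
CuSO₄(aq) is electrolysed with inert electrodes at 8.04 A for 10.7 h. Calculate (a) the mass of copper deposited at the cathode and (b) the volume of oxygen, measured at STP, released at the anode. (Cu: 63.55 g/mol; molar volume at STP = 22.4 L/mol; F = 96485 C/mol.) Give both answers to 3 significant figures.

102 g Cu; 18.0 L O₂

Q = 8.04 × 38520 = 3.097×10^5 C; n(e⁻) = 3.097×10^5 / 96485 = 3.210 mol
Cathode: Cu²⁺ + 2e⁻ → Cu → n(Cu) = 3.210/2 = 1.605 mol → 102 g
Anode: 2H₂O → O₂ + 4H⁺ + 4e⁻ → n(O₂) = 3.210/4 = 0.8025 mol → 18.0 L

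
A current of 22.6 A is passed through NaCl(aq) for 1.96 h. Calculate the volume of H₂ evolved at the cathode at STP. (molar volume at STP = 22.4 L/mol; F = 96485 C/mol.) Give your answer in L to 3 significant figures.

18.5 L

Q = It = 22.6 × 7056 = 1.595×10^5 C
n(e⁻) = Q/F = 1.595×10^5/96485 = 1.653 mol
2H⁺ + 2e⁻ → H₂, so n(H₂) = 1.653 / 2 = 0.8265 mol
V = 0.8265 × 22.4 = 18.51 L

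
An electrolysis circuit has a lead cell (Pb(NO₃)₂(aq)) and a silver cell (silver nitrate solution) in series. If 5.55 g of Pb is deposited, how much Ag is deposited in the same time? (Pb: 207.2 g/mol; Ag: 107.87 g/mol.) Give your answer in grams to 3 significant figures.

5.78 g

n(Pb) = 5.55 / 207.2 = 0.02679 mol
Pb²⁺ + 2e⁻ → Pb, so n(e⁻) = 2 × 0.02679 = 0.05358 mol
Same current for the same time ⇒ same n(e⁻) = 0.05358 mol in both cells.
Ag⁺ + e⁻ → Ag, so n(Ag) = 0.05358 mol
m(Ag) = 0.05358 × 107.87 = 5.78 g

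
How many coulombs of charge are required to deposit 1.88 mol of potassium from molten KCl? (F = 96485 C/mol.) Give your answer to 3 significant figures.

1.81×10^5 C

K⁺ + e⁻ → K, so n(e⁻) = 1 × 1.88 = 1.880 mol
Q = 1.880 × 96485 = 1.814×10^5 C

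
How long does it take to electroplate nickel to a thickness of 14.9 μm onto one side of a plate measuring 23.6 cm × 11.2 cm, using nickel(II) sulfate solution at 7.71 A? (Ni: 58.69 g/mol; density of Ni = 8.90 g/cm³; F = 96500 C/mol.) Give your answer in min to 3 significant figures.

24.9 min

Plated area = 23.6 × 11.2 = 264.3 cm²
Volume = 264.3 × 14.9×10⁻⁴ cm = 0.3938 cm³
m(Ni) = 0.3938 × 8.90 = 3.505 g
n(Ni) = 3.505 / 58.69 = 0.05972 mol; n(e⁻) = 2 × 0.05972 = 0.1194 mol
Q = 0.1194 × 96500 = 11520 C
t = 11520 / 7.71 = 1494 s = 24.9 min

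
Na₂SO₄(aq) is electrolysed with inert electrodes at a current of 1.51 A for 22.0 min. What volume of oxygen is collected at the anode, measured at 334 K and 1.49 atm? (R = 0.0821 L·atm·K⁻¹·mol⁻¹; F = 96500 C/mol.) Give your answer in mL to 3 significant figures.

Q = It = 1.51 × 1320 = 1993 C
n(e⁻) = 1993 / 96500 = 0.02065 mol
2H₂O → O₂ + 4H⁺ + 4e⁻, so n(O₂) = 0.02065 / 4 = 0.005163 mol
V = nRT/P = 0.005163 × 0.0821 × 334 / 1.49 = 0.09502 L
= 95.0 mL

95.0 mL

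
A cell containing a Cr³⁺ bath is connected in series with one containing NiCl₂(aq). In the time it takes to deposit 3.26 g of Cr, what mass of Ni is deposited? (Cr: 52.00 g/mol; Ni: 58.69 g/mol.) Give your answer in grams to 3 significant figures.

5.52 g

n(Cr) = 3.26 / 52.00 = 0.06269 mol
Cr³⁺ + 3e⁻ → Cr, so n(e⁻) = 3 × 0.06269 = 0.1881 mol
Same current for the same time ⇒ same n(e⁻) = 0.1881 mol in both cells.
Ni²⁺ + 2e⁻ → Ni, so n(Ni) = 0.1881 / 2 = 0.09405 mol
m(Ni) = 0.09405 × 58.69 = 5.52 g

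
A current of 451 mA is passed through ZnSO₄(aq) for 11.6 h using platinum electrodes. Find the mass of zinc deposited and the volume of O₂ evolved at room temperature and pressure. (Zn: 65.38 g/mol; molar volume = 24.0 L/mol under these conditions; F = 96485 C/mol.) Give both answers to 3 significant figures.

Q = 0.451 × 41760 = 18830 C; n(e⁻) = 18830 / 96485 = 0.1952 mol
Cathode: Zn²⁺ + 2e⁻ → Zn → n(Zn) = 0.1952/2 = 0.09760 mol → 6.38 g
Anode: 2H₂O → O₂ + 4H⁺ + 4e⁻ → n(O₂) = 0.1952/4 = 0.04880 mol → 1.17 L

6.38 g Zn; 1.17 L O₂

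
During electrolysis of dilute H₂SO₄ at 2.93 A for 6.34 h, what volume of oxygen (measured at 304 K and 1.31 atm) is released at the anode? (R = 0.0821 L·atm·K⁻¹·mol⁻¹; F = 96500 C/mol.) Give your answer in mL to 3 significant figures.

3300 mL

Charge passed = 2.93 × 22824 = 66870 C
n(e⁻) = Q/F = 66870/96500 = 0.6930 mol
2H₂O → O₂ + 4H⁺ + 4e⁻, so n(O₂) = 0.6930 / 4 = 0.1733 mol
V = nRT/P = 0.1733 × 0.0821 × 304 / 1.31 = 3.302 L
= 3300 mL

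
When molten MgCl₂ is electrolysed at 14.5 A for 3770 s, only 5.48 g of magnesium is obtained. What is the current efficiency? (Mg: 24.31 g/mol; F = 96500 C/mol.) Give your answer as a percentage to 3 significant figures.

Q = 14.5 × 3770 = 54670 C
n(e⁻) = 54670 / 96500 = 0.5665 mol
Mg²⁺ + 2e⁻ → Mg, so theoretical n(Mg) = 0.2833 mol → 6.887 g
Efficiency = 5.48 / 6.887 = 0.7957 = 79.6%

79.6%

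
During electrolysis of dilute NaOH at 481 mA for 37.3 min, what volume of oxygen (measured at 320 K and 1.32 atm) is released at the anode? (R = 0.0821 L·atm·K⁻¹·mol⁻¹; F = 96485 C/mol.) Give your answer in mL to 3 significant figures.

Q = 0.481 A × 2238 s = 1076 C
n(e⁻) = 1076 / 96485 = 0.01115 mol
2H₂O → O₂ + 4H⁺ + 4e⁻, so n(O₂) = 0.01115 / 4 = 0.002788 mol
V = nRT/P = 0.002788 × 0.0821 × 320 / 1.32 = 0.05549 L
= 55.5 mL

55.5 mL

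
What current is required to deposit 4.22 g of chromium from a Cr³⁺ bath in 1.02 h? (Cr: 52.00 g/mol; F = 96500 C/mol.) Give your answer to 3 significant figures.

6.40 A

n(Cr) = 4.22 / 52.00 = 0.08115 mol
Cr³⁺ + 3e⁻ → Cr, so n(e⁻) = 3 × 0.08115 = 0.2435 mol
Q = 0.2435 × 96500 = 23500 C
I = Q / t = 23500 / 3672 s = 6.40 A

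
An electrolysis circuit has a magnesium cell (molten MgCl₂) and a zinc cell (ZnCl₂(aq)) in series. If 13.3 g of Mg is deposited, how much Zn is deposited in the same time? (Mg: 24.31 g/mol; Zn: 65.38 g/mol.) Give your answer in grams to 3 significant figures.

35.8 g

n(Mg) = 13.3 / 24.31 = 0.5471 mol
Mg²⁺ + 2e⁻ → Mg, so n(e⁻) = 2 × 0.5471 = 1.094 mol
Same current for the same time ⇒ same n(e⁻) = 1.094 mol in both cells.
Zn²⁺ + 2e⁻ → Zn, so n(Zn) = 1.094 / 2 = 0.5470 mol
m(Zn) = 0.5470 × 65.38 = 35.8 g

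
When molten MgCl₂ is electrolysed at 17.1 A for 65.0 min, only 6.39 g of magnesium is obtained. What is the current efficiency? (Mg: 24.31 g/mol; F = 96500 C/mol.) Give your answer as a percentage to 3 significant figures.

76.1%

Q = 17.1 × 3900 = 66690 C
n(e⁻) = 66690 / 96500 = 0.6911 mol
Mg²⁺ + 2e⁻ → Mg, so theoretical n(Mg) = 0.3456 mol → 8.402 g
Efficiency = 6.39 / 8.402 = 0.7605 = 76.1%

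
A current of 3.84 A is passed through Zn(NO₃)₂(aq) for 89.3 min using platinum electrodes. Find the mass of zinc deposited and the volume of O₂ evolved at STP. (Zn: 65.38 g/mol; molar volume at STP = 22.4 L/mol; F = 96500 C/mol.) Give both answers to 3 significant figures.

6.97 g Zn; 1.19 L O₂

Q = 3.84 × 5358 = 20570 C; n(e⁻) = 20570 / 96500 = 0.2132 mol
Cathode: Zn²⁺ + 2e⁻ → Zn → n(Zn) = 0.2132/2 = 0.1066 mol → 6.97 g
Anode: 2H₂O → O₂ + 4H⁺ + 4e⁻ → n(O₂) = 0.2132/4 = 0.05330 mol → 1.19 L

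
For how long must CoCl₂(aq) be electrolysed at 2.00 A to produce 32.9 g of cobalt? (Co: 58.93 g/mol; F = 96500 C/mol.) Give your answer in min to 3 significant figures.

898 min

n(Co) = 32.9 / 58.93 = 0.5583 mol
Co²⁺ + 2e⁻ → Co, so n(e⁻) = 2 × 0.5583 = 1.117 mol
Q = 1.117 × 96500 = 1.078×10^5 C
t = Q / I = 1.078×10^5 / 2.00 = 53900 s = 898 min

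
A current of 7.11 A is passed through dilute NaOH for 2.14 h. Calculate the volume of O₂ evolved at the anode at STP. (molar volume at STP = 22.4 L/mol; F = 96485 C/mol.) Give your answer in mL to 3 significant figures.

3180 mL

Q = It = 7.11 × 7704 = 54780 C
n(e⁻) = 54780 / 96485 = 0.5678 mol
2H₂O → O₂ + 4H⁺ + 4e⁻, so n(O₂) = 0.5678 / 4 = 0.1420 mol
V = 0.1420 × 22.4 = 3.181 L
= 3180 mL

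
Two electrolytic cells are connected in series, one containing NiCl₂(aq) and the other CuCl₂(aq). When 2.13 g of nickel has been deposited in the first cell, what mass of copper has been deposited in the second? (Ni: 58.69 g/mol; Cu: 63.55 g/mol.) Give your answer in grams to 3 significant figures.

n(Ni) = 2.13 / 58.69 = 0.03629 mol
Ni²⁺ + 2e⁻ → Ni, so n(e⁻) = 2 × 0.03629 = 0.07258 mol
Since the cells are in series, n(e⁻) in the Cu cell is also 0.07258 mol.
Cu²⁺ + 2e⁻ → Cu, so n(Cu) = 0.07258 / 2 = 0.03629 mol
m(Cu) = 0.03629 × 63.55 = 2.31 g

2.31 g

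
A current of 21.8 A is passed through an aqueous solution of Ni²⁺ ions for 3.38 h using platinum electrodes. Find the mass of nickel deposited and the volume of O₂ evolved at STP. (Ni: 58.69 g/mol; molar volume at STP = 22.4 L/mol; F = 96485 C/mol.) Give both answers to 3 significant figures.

80.7 g Ni; 15.4 L O₂

Q = 21.8 × 12168 = 2.653×10^5 C; n(e⁻) = 2.653×10^5 / 96485 = 2.750 mol
Cathode: Ni²⁺ + 2e⁻ → Ni → n(Ni) = 2.750/2 = 1.375 mol → 80.7 g
Anode: 2H₂O → O₂ + 4H⁺ + 4e⁻ → n(O₂) = 2.750/4 = 0.6875 mol → 15.4 L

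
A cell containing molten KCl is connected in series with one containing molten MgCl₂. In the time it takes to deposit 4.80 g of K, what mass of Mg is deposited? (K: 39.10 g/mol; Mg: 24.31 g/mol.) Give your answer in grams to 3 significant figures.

1.49 g

n(K) = 4.80 / 39.10 = 0.1228 mol
K⁺ + e⁻ → K, so n(e⁻) = 0.1228 mol
In series, the same 0.1228 mol of electrons flows through the second cell.
Mg²⁺ + 2e⁻ → Mg, so n(Mg) = 0.1228 / 2 = 0.06140 mol
m(Mg) = 0.06140 × 24.31 = 1.49 g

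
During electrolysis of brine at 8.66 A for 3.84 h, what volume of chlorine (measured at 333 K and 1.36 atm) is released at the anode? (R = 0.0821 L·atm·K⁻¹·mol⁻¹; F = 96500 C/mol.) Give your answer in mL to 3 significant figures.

Q = It = 8.66 × 13824 = 1.197×10^5 C
n(e⁻) = Q/F = 1.197×10^5/96500 = 1.240 mol
2Cl⁻ → Cl₂ + 2e⁻, so n(Cl₂) = 1.240 / 2 = 0.6200 mol
V = nRT/P = 0.6200 × 0.0821 × 333 / 1.36 = 12.46 L
= 12500 mL

12500 mL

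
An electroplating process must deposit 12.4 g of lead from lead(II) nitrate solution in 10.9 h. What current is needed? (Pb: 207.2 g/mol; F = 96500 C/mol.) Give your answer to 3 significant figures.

n(Pb) = 12.4 / 207.2 = 0.05985 mol
Pb²⁺ + 2e⁻ → Pb, so n(e⁻) = 2 × 0.05985 = 0.1197 mol
Q = 0.1197 × 96500 = 11550 C
I = Q / t = 11550 / 39240 s = 0.294 A

0.294 A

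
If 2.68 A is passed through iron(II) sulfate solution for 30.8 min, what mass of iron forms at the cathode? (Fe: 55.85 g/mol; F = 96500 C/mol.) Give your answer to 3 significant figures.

1.43 g

Q = It = 2.68 × 1848 = 4953 C
n(e⁻) = 4953 / 96500 = 0.05133 mol
Fe²⁺ + 2e⁻ → Fe, so n(Fe) = 0.05133 / 2 = 0.02567 mol
m = 0.02567 × 55.85 = 1.43 g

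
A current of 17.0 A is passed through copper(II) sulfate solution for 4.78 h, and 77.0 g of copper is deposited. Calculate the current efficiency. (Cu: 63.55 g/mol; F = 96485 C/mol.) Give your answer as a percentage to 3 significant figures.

79.9%

Q = 17.0 × 17208 = 2.925×10^5 C
n(e⁻) = 2.925×10^5 / 96485 = 3.032 mol
Cu²⁺ + 2e⁻ → Cu, so theoretical n(Cu) = 1.516 mol → 96.34 g
Efficiency = 77.0 / 96.34 = 0.7993 = 79.9%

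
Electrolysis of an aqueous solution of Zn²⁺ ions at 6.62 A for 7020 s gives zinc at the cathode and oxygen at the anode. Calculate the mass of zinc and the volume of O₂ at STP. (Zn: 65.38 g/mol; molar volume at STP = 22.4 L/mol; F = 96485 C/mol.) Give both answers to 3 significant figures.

Q = 6.62 × 7020 = 46470 C; n(e⁻) = 46470 / 96485 = 0.4816 mol
Cathode: Zn²⁺ + 2e⁻ → Zn → n(Zn) = 0.4816/2 = 0.2408 mol → 15.7 g
Anode: 2H₂O → O₂ + 4H⁺ + 4e⁻ → n(O₂) = 0.4816/4 = 0.1204 mol → 2.70 L

15.7 g Zn; 2.70 L O₂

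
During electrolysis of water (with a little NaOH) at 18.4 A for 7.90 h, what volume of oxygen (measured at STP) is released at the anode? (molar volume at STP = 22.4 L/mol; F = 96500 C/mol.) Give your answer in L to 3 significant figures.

Q = 18.4 A × 28440 s = 5.233×10^5 C
n(e⁻) = Q/F = 5.233×10^5/96500 = 5.423 mol
2H₂O → O₂ + 4H⁺ + 4e⁻, so n(O₂) = 5.423 / 4 = 1.356 mol
V = 1.356 × 22.4 = 30.37 L

30.4 L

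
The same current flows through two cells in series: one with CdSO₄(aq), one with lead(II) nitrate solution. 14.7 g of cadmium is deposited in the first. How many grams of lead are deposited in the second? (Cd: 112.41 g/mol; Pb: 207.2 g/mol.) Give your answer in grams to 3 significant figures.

n(Cd) = 14.7 / 112.41 = 0.1308 mol
Cd²⁺ + 2e⁻ → Cd, so n(e⁻) = 2 × 0.1308 = 0.2616 mol
In series, the same 0.2616 mol of electrons flows through the second cell.
Pb²⁺ + 2e⁻ → Pb, so n(Pb) = 0.2616 / 2 = 0.1308 mol
m(Pb) = 0.1308 × 207.2 = 27.1 g

27.1 g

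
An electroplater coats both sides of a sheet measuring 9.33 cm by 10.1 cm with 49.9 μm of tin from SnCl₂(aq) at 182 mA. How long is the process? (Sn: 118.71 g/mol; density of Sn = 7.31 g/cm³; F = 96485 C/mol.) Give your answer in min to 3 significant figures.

Plated area = 2 × 9.33 × 10.1 = 188.5 cm²
Volume = 188.5 × 49.9×10⁻⁴ cm = 0.9406 cm³
m(Sn) = 0.9406 × 7.31 = 6.876 g
n(Sn) = 6.876 / 118.71 = 0.05792 mol; n(e⁻) = 2 × 0.05792 = 0.1158 mol
Q = 0.1158 × 96485 = 11170 C
t = 11170 / 0.182 = 61370 s = 1020 min

1020 min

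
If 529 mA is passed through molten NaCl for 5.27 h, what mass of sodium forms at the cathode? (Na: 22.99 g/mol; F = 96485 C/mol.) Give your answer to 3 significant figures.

2.39 g

Q = It = 0.529 × 18972 = 10040 C
Moles of electrons = 10040 / 96485 = 0.1041 mol
Na⁺ + e⁻ → Na, so n(Na) = 0.1041 mol
m = 0.1041 × 22.99 = 2.39 g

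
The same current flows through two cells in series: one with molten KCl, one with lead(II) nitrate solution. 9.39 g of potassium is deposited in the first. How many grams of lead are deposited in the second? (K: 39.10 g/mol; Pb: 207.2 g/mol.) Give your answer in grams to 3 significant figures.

24.9 g

n(K) = 9.39 / 39.10 = 0.2402 mol
K⁺ + e⁻ → K, so n(e⁻) = 0.2402 mol
In series, the same 0.2402 mol of electrons flows through the second cell.
Pb²⁺ + 2e⁻ → Pb, so n(Pb) = 0.2402 / 2 = 0.1201 mol
m(Pb) = 0.1201 × 207.2 = 24.9 g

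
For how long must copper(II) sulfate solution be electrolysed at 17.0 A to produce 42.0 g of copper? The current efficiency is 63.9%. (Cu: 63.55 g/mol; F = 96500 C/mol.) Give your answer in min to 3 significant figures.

196 min

n(Cu) = 42.0 / 63.55 = 0.6609 mol
Cu²⁺ + 2e⁻ → Cu, so n(e⁻) = 2 × 0.6609 = 1.322 mol
Q = 1.322 × 96500 / 0.639 = 1.996×10^5 C
t = Q / I = 1.996×10^5 / 17.0 = 11740 s = 196 min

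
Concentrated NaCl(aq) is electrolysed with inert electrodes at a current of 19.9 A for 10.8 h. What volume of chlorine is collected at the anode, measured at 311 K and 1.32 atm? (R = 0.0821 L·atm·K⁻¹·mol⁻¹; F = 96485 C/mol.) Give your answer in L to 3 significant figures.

77.6 L

Charge passed = 19.9 × 38880 = 7.737×10^5 C
n(e⁻) = Q/F = 7.737×10^5/96485 = 8.019 mol
2Cl⁻ → Cl₂ + 2e⁻, so n(Cl₂) = 8.019 / 2 = 4.010 mol
V = nRT/P = 4.010 × 0.0821 × 311 / 1.32 = 77.57 L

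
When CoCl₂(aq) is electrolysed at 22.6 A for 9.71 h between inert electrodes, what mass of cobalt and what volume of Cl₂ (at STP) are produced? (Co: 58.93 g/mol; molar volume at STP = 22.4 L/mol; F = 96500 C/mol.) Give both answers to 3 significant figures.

Q = 22.6 × 34956 = 7.900×10^5 C; n(e⁻) = 7.900×10^5 / 96500 = 8.187 mol
Cathode: Co²⁺ + 2e⁻ → Co → n(Co) = 8.187/2 = 4.094 mol → 241 g
Anode: 2Cl⁻ → Cl₂ + 2e⁻ → n(Cl₂) = 8.187/2 = 4.094 mol → 91.7 L

241 g Co; 91.7 L Cl₂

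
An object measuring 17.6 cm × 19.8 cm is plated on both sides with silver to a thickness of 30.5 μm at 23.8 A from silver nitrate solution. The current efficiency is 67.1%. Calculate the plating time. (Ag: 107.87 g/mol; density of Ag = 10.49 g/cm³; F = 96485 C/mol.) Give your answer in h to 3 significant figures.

Plated area = 2 × 17.6 × 19.8 = 697.0 cm²
Volume = 697.0 × 30.5×10⁻⁴ cm = 2.126 cm³
m(Ag) = 2.126 × 10.49 = 22.30 g
n(Ag) = 22.30 / 107.87 = 0.2067 mol; n(e⁻) = 0.2067 mol
Q = 0.2067 × 96485 / 0.671 = 29720 C
t = 29720 / 23.8 = 1249 s = 0.347 h

0.347 h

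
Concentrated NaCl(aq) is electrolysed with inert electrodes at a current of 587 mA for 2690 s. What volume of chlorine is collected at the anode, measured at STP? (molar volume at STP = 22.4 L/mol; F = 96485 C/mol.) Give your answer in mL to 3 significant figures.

183 mL

Q = It = 0.587 × 2690 = 1579 C
n(e⁻) = 1579 / 96485 = 0.01637 mol
2Cl⁻ → Cl₂ + 2e⁻, so n(Cl₂) = 0.01637 / 2 = 0.008185 mol
V = 0.008185 × 22.4 = 0.1833 L
= 183 mL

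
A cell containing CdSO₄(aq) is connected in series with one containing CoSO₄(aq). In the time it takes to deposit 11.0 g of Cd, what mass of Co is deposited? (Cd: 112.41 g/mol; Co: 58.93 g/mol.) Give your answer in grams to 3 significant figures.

5.77 g

n(Cd) = 11.0 / 112.41 = 0.09786 mol
Cd²⁺ + 2e⁻ → Cd, so n(e⁻) = 2 × 0.09786 = 0.1957 mol
Same current for the same time ⇒ same n(e⁻) = 0.1957 mol in both cells.
Co²⁺ + 2e⁻ → Co, so n(Co) = 0.1957 / 2 = 0.09785 mol
m(Co) = 0.09785 × 58.93 = 5.77 g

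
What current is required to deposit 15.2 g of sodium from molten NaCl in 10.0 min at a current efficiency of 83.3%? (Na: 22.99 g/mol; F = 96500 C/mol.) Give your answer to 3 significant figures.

n(Na) = 15.2 / 22.99 = 0.6612 mol
Na⁺ + e⁻ → Na, so n(e⁻) = 0.6612 mol
Q = 0.6612 × 96500 / 0.833 = 76600 C
I = Q / t = 76600 / 600 s = 128 A

128 A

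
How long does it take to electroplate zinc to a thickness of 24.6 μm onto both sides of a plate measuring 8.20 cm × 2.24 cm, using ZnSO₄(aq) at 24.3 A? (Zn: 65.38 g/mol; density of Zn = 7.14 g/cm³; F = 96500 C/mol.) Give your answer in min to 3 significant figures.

Plated area = 2 × 8.20 × 2.24 = 36.74 cm²
Volume = 36.74 × 24.6×10⁻⁴ cm = 0.09038 cm³
m(Zn) = 0.09038 × 7.14 = 0.6453 g
n(Zn) = 0.6453 / 65.38 = 0.009870 mol; n(e⁻) = 2 × 0.009870 = 0.01974 mol
Q = 0.01974 × 96500 = 1905 C
t = 1905 / 24.3 = 78.40 s = 1.31 min

1.31 min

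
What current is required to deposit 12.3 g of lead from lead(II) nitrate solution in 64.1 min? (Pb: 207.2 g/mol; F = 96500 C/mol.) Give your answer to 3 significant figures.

2.98 A

n(Pb) = 12.3 / 207.2 = 0.05936 mol
Pb²⁺ + 2e⁻ → Pb, so n(e⁻) = 2 × 0.05936 = 0.1187 mol
Q = 0.1187 × 96500 = 11450 C
I = Q / t = 11450 / 3846 s = 2.98 A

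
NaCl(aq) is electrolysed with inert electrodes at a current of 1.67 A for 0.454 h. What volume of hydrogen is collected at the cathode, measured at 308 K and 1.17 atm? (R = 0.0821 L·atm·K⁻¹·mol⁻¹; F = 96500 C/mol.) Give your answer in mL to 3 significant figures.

306 mL

Charge passed = 1.67 × 1634.4 = 2729 C
n(e⁻) = Q/F = 2729/96500 = 0.02828 mol
2H⁺ + 2e⁻ → H₂, so n(H₂) = 0.02828 / 2 = 0.01414 mol
V = nRT/P = 0.01414 × 0.0821 × 308 / 1.17 = 0.3056 L
= 306 mL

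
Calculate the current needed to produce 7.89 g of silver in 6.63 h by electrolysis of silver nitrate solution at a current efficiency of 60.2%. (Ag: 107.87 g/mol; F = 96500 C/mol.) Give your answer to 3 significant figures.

0.491 A

n(Ag) = 7.89 / 107.87 = 0.07314 mol
Ag⁺ + e⁻ → Ag, so n(e⁻) = 0.07314 mol
Q = 0.07314 × 96500 / 0.602 = 11720 C
I = Q / t = 11720 / 23868 s = 0.491 A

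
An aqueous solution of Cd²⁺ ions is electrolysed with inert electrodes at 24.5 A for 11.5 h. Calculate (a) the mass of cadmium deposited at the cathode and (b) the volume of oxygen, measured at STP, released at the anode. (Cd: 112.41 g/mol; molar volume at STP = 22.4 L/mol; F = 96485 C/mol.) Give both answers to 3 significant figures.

Q = 24.5 × 41400 = 1.014×10^6 C; n(e⁻) = 1.014×10^6 / 96485 = 10.51 mol
Cathode: Cd²⁺ + 2e⁻ → Cd → n(Cd) = 10.51/2 = 5.255 mol → 591 g
Anode: 2H₂O → O₂ + 4H⁺ + 4e⁻ → n(O₂) = 10.51/4 = 2.628 mol → 58.9 L

591 g Cd; 58.9 L O₂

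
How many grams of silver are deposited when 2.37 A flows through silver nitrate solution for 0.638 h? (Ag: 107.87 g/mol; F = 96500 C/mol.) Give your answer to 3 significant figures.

6.08 g

Q = It = 2.37 × 2296.8 = 5443 C
n(e⁻) = 5443 / 96500 = 0.05640 mol
Ag⁺ + e⁻ → Ag, so n(Ag) = 0.05640 mol
m = 0.05640 × 107.87 = 6.08 g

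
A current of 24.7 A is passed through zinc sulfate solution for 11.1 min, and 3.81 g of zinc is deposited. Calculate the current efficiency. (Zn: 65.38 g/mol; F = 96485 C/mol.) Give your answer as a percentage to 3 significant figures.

Q = 24.7 × 666 = 16450 C
n(e⁻) = 16450 / 96485 = 0.1705 mol
Zn²⁺ + 2e⁻ → Zn, so theoretical n(Zn) = 0.08525 mol → 5.574 g
Efficiency = 3.81 / 5.574 = 0.6835 = 68.4%

68.4%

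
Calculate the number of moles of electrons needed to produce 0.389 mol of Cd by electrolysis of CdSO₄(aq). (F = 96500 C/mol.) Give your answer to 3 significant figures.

0.778 mol

Cd²⁺ + 2e⁻ → Cd, so n(e⁻) = 2 × 0.389 = 0.7780 mol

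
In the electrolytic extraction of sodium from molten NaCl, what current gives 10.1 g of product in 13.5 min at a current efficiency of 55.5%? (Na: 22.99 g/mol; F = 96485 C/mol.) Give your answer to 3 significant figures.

n(Na) = 10.1 / 22.99 = 0.4393 mol
Na⁺ + e⁻ → Na, so n(e⁻) = 0.4393 mol
Q = 0.4393 × 96485 / 0.555 = 76370 C
I = Q / t = 76370 / 810 s = 94.3 A

94.3 A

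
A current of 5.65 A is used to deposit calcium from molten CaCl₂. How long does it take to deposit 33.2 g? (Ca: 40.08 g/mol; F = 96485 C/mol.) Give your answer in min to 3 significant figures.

n(Ca) = 33.2 / 40.08 = 0.8283 mol
Ca²⁺ + 2e⁻ → Ca, so n(e⁻) = 2 × 0.8283 = 1.657 mol
Q = 1.657 × 96485 = 1.599×10^5 C
t = Q / I = 1.599×10^5 / 5.65 = 28300 s = 472 min

472 min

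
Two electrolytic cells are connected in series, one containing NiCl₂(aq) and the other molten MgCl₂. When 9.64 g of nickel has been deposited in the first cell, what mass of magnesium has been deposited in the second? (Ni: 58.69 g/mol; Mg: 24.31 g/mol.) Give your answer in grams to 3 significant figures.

n(Ni) = 9.64 / 58.69 = 0.1643 mol
Ni²⁺ + 2e⁻ → Ni, so n(e⁻) = 2 × 0.1643 = 0.3286 mol
Same current for the same time ⇒ same n(e⁻) = 0.3286 mol in both cells.
Mg²⁺ + 2e⁻ → Mg, so n(Mg) = 0.3286 / 2 = 0.1643 mol
m(Mg) = 0.1643 × 24.31 = 3.99 g

3.99 g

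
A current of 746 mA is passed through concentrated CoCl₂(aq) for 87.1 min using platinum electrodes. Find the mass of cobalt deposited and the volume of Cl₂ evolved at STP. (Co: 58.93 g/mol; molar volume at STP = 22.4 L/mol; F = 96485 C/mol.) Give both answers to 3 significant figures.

1.19 g Co; 0.453 L Cl₂

Q = 0.746 × 5226 = 3899 C; n(e⁻) = 3899 / 96485 = 0.04041 mol
Cathode: Co²⁺ + 2e⁻ → Co → n(Co) = 0.04041/2 = 0.02021 mol → 1.19 g
Anode: 2Cl⁻ → Cl₂ + 2e⁻ → n(Cl₂) = 0.04041/2 = 0.02021 mol → 0.453 L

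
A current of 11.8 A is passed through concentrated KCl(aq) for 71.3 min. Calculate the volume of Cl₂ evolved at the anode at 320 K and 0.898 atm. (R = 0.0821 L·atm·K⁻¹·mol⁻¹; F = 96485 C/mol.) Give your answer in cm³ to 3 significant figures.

7650 cm³

Q = It = 11.8 × 4278 = 50480 C
n(e⁻) = Q/F = 50480/96485 = 0.5232 mol
2Cl⁻ → Cl₂ + 2e⁻, so n(Cl₂) = 0.5232 / 2 = 0.2616 mol
V = nRT/P = 0.2616 × 0.0821 × 320 / 0.898 = 7.653 L
= 7650 cm³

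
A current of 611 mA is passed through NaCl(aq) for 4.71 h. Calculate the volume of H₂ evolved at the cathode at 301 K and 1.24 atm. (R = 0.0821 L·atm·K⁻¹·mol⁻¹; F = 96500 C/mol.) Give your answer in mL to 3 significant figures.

Q = It = 0.611 × 16956 = 10360 C
n(e⁻) = Q/F = 10360/96500 = 0.1074 mol
2H⁺ + 2e⁻ → H₂, so n(H₂) = 0.1074 / 2 = 0.05370 mol
V = nRT/P = 0.05370 × 0.0821 × 301 / 1.24 = 1.070 L
= 1070 mL

1070 mL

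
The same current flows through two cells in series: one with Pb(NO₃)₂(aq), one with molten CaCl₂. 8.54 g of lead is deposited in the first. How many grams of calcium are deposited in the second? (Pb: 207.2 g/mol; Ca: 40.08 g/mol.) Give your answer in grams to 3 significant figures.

n(Pb) = 8.54 / 207.2 = 0.04122 mol
Pb²⁺ + 2e⁻ → Pb, so n(e⁻) = 2 × 0.04122 = 0.08244 mol
Since the cells are in series, n(e⁻) in the Ca cell is also 0.08244 mol.
Ca²⁺ + 2e⁻ → Ca, so n(Ca) = 0.08244 / 2 = 0.04122 mol
m(Ca) = 0.04122 × 40.08 = 1.65 g

1.65 g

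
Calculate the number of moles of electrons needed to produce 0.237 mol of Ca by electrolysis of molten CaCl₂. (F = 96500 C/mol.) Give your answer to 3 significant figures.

0.474 mol

Ca²⁺ + 2e⁻ → Ca, so n(e⁻) = 2 × 0.237 = 0.4740 mol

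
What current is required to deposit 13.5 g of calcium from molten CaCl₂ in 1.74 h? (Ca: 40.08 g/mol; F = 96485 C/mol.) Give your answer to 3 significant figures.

10.4 A

n(Ca) = 13.5 / 40.08 = 0.3368 mol
Ca²⁺ + 2e⁻ → Ca, so n(e⁻) = 2 × 0.3368 = 0.6736 mol
Q = 0.6736 × 96485 = 64990 C
I = Q / t = 64990 / 6264 s = 10.4 A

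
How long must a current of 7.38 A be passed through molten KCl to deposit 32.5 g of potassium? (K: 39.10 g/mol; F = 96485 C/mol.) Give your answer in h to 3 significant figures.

3.02 h

n(K) = 32.5 / 39.10 = 0.8312 mol
K⁺ + e⁻ → K, so n(e⁻) = 0.8312 mol
Q = 0.8312 × 96485 = 80200 C
t = Q / I = 80200 / 7.38 = 10870 s = 3.02 h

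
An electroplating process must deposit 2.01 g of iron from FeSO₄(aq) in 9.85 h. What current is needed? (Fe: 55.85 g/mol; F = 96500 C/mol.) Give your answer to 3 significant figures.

0.196 A

n(Fe) = 2.01 / 55.85 = 0.03599 mol
Fe²⁺ + 2e⁻ → Fe, so n(e⁻) = 2 × 0.03599 = 0.07198 mol
Q = 0.07198 × 96500 = 6946 C
I = Q / t = 6946 / 35460 s = 0.196 A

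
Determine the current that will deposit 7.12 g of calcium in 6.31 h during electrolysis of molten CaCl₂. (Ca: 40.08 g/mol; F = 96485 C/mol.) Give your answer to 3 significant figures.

n(Ca) = 7.12 / 40.08 = 0.1776 mol
Ca²⁺ + 2e⁻ → Ca, so n(e⁻) = 2 × 0.1776 = 0.3552 mol
Q = 0.3552 × 96485 = 34270 C
I = Q / t = 34270 / 22716 s = 1.51 A

1.51 A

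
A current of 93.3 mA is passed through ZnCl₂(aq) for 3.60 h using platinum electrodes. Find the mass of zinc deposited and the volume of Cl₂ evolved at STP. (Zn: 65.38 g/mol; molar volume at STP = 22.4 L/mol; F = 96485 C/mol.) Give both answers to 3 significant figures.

0.410 g Zn; 0.140 L Cl₂

Q = 0.0933 × 12960 = 1209 C; n(e⁻) = 1209 / 96485 = 0.01253 mol
Cathode: Zn²⁺ + 2e⁻ → Zn → n(Zn) = 0.01253/2 = 0.006265 mol → 0.410 g
Anode: 2Cl⁻ → Cl₂ + 2e⁻ → n(Cl₂) = 0.01253/2 = 0.006265 mol → 0.140 L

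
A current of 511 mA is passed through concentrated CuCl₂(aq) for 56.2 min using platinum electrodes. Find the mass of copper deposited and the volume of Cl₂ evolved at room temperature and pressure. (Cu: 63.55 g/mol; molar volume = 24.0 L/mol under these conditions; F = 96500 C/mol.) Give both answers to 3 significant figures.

0.567 g Cu; 0.214 L Cl₂

Q = 0.511 × 3372 = 1723 C; n(e⁻) = 1723 / 96500 = 0.01785 mol
Cathode: Cu²⁺ + 2e⁻ → Cu → n(Cu) = 0.01785/2 = 0.008925 mol → 0.567 g
Anode: 2Cl⁻ → Cl₂ + 2e⁻ → n(Cl₂) = 0.01785/2 = 0.008925 mol → 0.214 L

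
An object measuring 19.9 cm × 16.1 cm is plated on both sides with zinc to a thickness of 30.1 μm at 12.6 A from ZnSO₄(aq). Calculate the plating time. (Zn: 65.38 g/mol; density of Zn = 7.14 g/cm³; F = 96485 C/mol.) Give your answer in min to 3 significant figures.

Plated area = 2 × 19.9 × 16.1 = 640.8 cm²
Volume = 640.8 × 30.1×10⁻⁴ cm = 1.929 cm³
m(Zn) = 1.929 × 7.14 = 13.77 g
n(Zn) = 13.77 / 65.38 = 0.2106 mol; n(e⁻) = 2 × 0.2106 = 0.4212 mol
Q = 0.4212 × 96485 = 40640 C
t = 40640 / 12.6 = 3225 s = 53.8 min

53.8 min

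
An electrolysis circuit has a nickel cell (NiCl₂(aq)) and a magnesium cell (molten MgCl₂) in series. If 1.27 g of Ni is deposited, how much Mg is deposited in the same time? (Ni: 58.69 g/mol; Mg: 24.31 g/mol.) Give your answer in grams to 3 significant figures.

0.526 g

n(Ni) = 1.27 / 58.69 = 0.02164 mol
Ni²⁺ + 2e⁻ → Ni, so n(e⁻) = 2 × 0.02164 = 0.04328 mol
Same current for the same time ⇒ same n(e⁻) = 0.04328 mol in both cells.
Mg²⁺ + 2e⁻ → Mg, so n(Mg) = 0.04328 / 2 = 0.02164 mol
m(Mg) = 0.02164 × 24.31 = 0.526 g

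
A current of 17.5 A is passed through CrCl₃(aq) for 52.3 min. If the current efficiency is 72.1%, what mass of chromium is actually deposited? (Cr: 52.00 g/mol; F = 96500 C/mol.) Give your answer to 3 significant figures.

7.11 g

Q = 17.5 × 3138 = 54920 C
n(e⁻) = 54920 / 96500 = 0.5691 mol
Cr³⁺ + 3e⁻ → Cr, so theoretical m(Cr) = 0.1897 × 52.00 = 9.864 g
Actual mass = 72.1% × 9.864 = 7.11 g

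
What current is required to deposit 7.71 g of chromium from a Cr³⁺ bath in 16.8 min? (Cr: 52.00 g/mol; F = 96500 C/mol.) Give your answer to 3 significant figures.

42.6 A

n(Cr) = 7.71 / 52.00 = 0.1483 mol
Cr³⁺ + 3e⁻ → Cr, so n(e⁻) = 3 × 0.1483 = 0.4449 mol
Q = 0.4449 × 96500 = 42930 C
I = Q / t = 42930 / 1008 s = 42.6 A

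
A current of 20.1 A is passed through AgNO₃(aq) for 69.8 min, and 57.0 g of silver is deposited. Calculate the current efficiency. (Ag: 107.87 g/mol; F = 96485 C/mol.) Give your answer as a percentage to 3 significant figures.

Q = 20.1 × 4188 = 84180 C
n(e⁻) = 84180 / 96485 = 0.8725 mol
Ag⁺ + e⁻ → Ag, so theoretical n(Ag) = 0.8725 mol → 94.12 g
Efficiency = 57.0 / 94.12 = 0.6056 = 60.6%

60.6%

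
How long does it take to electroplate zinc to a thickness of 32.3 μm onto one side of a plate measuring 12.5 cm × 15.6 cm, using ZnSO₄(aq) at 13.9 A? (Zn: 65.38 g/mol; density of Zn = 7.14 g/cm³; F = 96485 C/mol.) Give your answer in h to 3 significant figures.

0.265 h

Plated area = 12.5 × 15.6 = 195.0 cm²
Volume = 195.0 × 32.3×10⁻⁴ cm = 0.6299 cm³
m(Zn) = 0.6299 × 7.14 = 4.497 g
n(Zn) = 4.497 / 65.38 = 0.06878 mol; n(e⁻) = 2 × 0.06878 = 0.1376 mol
Q = 0.1376 × 96485 = 13280 C
t = 13280 / 13.9 = 955.4 s = 0.265 h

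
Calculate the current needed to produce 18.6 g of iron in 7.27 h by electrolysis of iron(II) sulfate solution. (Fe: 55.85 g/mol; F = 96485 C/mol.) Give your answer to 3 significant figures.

2.46 A

n(Fe) = 18.6 / 55.85 = 0.3330 mol
Fe²⁺ + 2e⁻ → Fe, so n(e⁻) = 2 × 0.3330 = 0.6660 mol
Q = 0.6660 × 96485 = 64260 C
I = Q / t = 64260 / 26172 s = 2.46 A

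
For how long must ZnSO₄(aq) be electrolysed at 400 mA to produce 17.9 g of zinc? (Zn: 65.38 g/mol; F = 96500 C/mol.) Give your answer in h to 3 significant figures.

n(Zn) = 17.9 / 65.38 = 0.2738 mol
Zn²⁺ + 2e⁻ → Zn, so n(e⁻) = 2 × 0.2738 = 0.5476 mol
Q = 0.5476 × 96500 = 52840 C
t = Q / I = 52840 / 0.400 = 1.321×10^5 s = 36.7 h

36.7 h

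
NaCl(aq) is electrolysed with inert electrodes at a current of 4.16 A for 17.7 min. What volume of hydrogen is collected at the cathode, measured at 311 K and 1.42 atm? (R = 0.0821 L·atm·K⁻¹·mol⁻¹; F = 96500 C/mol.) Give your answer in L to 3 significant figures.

0.412 L

Charge passed = 4.16 × 1062 = 4418 C
Moles of electrons = 4418 / 96500 = 0.04578 mol
2H⁺ + 2e⁻ → H₂, so n(H₂) = 0.04578 / 2 = 0.02289 mol
V = nRT/P = 0.02289 × 0.0821 × 311 / 1.42 = 0.4116 L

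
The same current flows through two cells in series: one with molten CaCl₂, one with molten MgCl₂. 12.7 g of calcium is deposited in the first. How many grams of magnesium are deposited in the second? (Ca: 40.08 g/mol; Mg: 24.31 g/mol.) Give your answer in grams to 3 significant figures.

7.70 g

n(Ca) = 12.7 / 40.08 = 0.3169 mol
Ca²⁺ + 2e⁻ → Ca, so n(e⁻) = 2 × 0.3169 = 0.6338 mol
Same current for the same time ⇒ same n(e⁻) = 0.6338 mol in both cells.
Mg²⁺ + 2e⁻ → Mg, so n(Mg) = 0.6338 / 2 = 0.3169 mol
m(Mg) = 0.3169 × 24.31 = 7.70 g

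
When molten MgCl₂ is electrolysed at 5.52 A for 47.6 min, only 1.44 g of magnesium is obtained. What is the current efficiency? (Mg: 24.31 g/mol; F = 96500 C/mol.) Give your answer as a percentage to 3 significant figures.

72.5%

Q = 5.52 × 2856 = 15770 C
n(e⁻) = 15770 / 96500 = 0.1634 mol
Mg²⁺ + 2e⁻ → Mg, so theoretical n(Mg) = 0.08170 mol → 1.986 g
Efficiency = 1.44 / 1.986 = 0.7251 = 72.5%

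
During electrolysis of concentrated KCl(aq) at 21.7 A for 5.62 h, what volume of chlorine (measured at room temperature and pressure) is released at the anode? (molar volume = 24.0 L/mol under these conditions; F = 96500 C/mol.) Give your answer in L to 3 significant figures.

Q = It = 21.7 × 20232 = 4.390×10^5 C
n(e⁻) = Q/F = 4.390×10^5/96500 = 4.549 mol
2Cl⁻ → Cl₂ + 2e⁻, so n(Cl₂) = 4.549 / 2 = 2.275 mol
V = 2.275 × 24.0 = 54.60 L

54.6 L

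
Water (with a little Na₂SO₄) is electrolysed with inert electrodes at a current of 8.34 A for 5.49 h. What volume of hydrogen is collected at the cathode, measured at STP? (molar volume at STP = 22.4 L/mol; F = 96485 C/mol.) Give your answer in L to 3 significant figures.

Charge passed = 8.34 × 19764 = 1.648×10^5 C
n(e⁻) = Q/F = 1.648×10^5/96485 = 1.708 mol
2H⁺ + 2e⁻ → H₂, so n(H₂) = 1.708 / 2 = 0.8540 mol
V = 0.8540 × 22.4 = 19.13 L

19.1 L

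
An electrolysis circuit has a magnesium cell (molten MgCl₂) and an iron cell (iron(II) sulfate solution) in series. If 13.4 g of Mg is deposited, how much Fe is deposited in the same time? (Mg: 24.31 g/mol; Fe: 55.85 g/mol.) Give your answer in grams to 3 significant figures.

n(Mg) = 13.4 / 24.31 = 0.5512 mol
Mg²⁺ + 2e⁻ → Mg, so n(e⁻) = 2 × 0.5512 = 1.102 mol
The cells are in series, so the same charge (and hence the same n(e⁻) = 1.102 mol) passes through both.
Fe²⁺ + 2e⁻ → Fe, so n(Fe) = 1.102 / 2 = 0.5510 mol
m(Fe) = 0.5510 × 55.85 = 30.8 g

30.8 g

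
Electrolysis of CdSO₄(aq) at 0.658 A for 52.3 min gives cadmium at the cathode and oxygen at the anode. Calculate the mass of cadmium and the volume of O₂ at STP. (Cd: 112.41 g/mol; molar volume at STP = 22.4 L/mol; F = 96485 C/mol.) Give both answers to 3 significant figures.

Q = 0.658 × 3138 = 2065 C; n(e⁻) = 2065 / 96485 = 0.02140 mol
Cathode: Cd²⁺ + 2e⁻ → Cd → n(Cd) = 0.02140/2 = 0.01070 mol → 1.20 g
Anode: 2H₂O → O₂ + 4H⁺ + 4e⁻ → n(O₂) = 0.02140/4 = 0.005350 mol → 0.120 L

1.20 g Cd; 0.120 L O₂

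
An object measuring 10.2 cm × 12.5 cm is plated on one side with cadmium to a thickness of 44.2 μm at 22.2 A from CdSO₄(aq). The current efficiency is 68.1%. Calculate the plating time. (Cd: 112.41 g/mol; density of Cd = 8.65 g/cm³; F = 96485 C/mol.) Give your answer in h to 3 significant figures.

Plated area = 10.2 × 12.5 = 127.5 cm²
Volume = 127.5 × 44.2×10⁻⁴ cm = 0.5636 cm³
m(Cd) = 0.5636 × 8.65 = 4.875 g
n(Cd) = 4.875 / 112.41 = 0.04337 mol; n(e⁻) = 2 × 0.04337 = 0.08674 mol
Q = 0.08674 × 96485 / 0.681 = 12290 C
t = 12290 / 22.2 = 553.6 s = 0.154 h

0.154 h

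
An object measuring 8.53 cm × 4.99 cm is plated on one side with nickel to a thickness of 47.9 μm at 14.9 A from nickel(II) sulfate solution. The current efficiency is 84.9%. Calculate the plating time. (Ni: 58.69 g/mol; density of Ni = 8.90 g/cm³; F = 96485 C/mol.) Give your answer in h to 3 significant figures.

Plated area = 8.53 × 4.99 = 42.56 cm²
Volume = 42.56 × 47.9×10⁻⁴ cm = 0.2039 cm³
m(Ni) = 0.2039 × 8.90 = 1.815 g
n(Ni) = 1.815 / 58.69 = 0.03093 mol; n(e⁻) = 2 × 0.03093 = 0.06186 mol
Q = 0.06186 × 96485 / 0.849 = 7030 C
t = 7030 / 14.9 = 471.8 s = 0.131 h

0.131 h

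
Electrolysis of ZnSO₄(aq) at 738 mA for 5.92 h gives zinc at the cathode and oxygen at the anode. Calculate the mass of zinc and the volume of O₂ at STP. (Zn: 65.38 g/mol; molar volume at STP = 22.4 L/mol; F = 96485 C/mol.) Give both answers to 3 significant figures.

5.33 g Zn; 0.913 L O₂

Q = 0.738 × 21312 = 15730 C; n(e⁻) = 15730 / 96485 = 0.1630 mol
Cathode: Zn²⁺ + 2e⁻ → Zn → n(Zn) = 0.1630/2 = 0.08150 mol → 5.33 g
Anode: 2H₂O → O₂ + 4H⁺ + 4e⁻ → n(O₂) = 0.1630/4 = 0.04075 mol → 0.913 L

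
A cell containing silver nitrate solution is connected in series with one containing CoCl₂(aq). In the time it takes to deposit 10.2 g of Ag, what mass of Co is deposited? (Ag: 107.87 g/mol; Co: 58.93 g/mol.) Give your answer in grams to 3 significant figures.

n(Ag) = 10.2 / 107.87 = 0.09456 mol
Ag⁺ + e⁻ → Ag, so n(e⁻) = 0.09456 mol
In series, the same 0.09456 mol of electrons flows through the second cell.
Co²⁺ + 2e⁻ → Co, so n(Co) = 0.09456 / 2 = 0.04728 mol
m(Co) = 0.04728 × 58.93 = 2.79 g

2.79 g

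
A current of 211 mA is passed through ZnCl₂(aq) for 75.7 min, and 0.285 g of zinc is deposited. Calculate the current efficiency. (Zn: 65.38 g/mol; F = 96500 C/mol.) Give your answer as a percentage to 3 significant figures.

Q = 0.211 × 4542 = 958.4 C
n(e⁻) = 958.4 / 96500 = 0.009932 mol
Zn²⁺ + 2e⁻ → Zn, so theoretical n(Zn) = 0.004966 mol → 0.3247 g
Efficiency = 0.285 / 0.3247 = 0.8777 = 87.8%

87.8%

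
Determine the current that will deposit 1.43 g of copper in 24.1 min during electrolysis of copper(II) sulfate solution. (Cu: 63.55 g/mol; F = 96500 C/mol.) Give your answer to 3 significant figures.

n(Cu) = 1.43 / 63.55 = 0.02250 mol
Cu²⁺ + 2e⁻ → Cu, so n(e⁻) = 2 × 0.02250 = 0.04500 mol
Q = 0.04500 × 96500 = 4343 C
I = Q / t = 4343 / 1446 s = 3.00 A

3.00 A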